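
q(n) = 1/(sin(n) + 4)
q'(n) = -cos(n)/(sin(n) + 4)^2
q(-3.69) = 0.22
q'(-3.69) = 0.04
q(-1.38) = 0.33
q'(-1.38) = -0.02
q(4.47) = 0.33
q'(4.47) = 0.03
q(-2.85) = 0.27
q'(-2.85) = 0.07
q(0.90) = 0.21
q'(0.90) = -0.03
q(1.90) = 0.20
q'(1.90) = 0.01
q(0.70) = 0.22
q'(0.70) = -0.04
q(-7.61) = 0.33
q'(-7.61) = -0.03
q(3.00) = 0.24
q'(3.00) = 0.06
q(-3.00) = 0.26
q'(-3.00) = 0.07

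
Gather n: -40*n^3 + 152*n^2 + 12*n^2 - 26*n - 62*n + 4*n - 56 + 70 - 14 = -40*n^3 + 164*n^2 - 84*n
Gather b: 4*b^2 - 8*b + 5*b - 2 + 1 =4*b^2 - 3*b - 1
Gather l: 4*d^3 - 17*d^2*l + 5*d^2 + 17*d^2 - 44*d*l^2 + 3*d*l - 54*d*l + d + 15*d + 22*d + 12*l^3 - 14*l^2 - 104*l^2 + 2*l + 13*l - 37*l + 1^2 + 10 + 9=4*d^3 + 22*d^2 + 38*d + 12*l^3 + l^2*(-44*d - 118) + l*(-17*d^2 - 51*d - 22) + 20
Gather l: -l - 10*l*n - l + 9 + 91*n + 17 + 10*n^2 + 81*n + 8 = l*(-10*n - 2) + 10*n^2 + 172*n + 34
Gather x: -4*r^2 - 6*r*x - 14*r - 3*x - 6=-4*r^2 - 14*r + x*(-6*r - 3) - 6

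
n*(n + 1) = n^2 + n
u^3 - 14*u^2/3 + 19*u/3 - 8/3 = (u - 8/3)*(u - 1)^2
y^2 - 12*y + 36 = (y - 6)^2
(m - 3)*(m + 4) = m^2 + m - 12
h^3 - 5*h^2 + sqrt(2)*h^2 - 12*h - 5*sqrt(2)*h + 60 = (h - 5)*(h - 2*sqrt(2))*(h + 3*sqrt(2))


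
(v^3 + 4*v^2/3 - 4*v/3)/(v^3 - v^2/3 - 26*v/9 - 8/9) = 3*v*(-3*v^2 - 4*v + 4)/(-9*v^3 + 3*v^2 + 26*v + 8)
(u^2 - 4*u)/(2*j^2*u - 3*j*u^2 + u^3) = (u - 4)/(2*j^2 - 3*j*u + u^2)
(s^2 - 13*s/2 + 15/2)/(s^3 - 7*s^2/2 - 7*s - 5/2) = (2*s - 3)/(2*s^2 + 3*s + 1)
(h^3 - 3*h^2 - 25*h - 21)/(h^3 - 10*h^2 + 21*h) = (h^2 + 4*h + 3)/(h*(h - 3))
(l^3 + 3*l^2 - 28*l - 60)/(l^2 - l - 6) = (l^2 + l - 30)/(l - 3)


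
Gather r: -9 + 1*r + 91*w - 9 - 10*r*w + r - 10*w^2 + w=r*(2 - 10*w) - 10*w^2 + 92*w - 18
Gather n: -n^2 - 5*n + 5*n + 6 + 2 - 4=4 - n^2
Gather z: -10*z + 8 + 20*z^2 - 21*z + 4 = 20*z^2 - 31*z + 12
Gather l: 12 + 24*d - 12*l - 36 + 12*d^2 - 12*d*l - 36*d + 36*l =12*d^2 - 12*d + l*(24 - 12*d) - 24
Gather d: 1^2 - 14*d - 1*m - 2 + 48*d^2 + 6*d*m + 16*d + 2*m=48*d^2 + d*(6*m + 2) + m - 1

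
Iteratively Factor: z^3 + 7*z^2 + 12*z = (z)*(z^2 + 7*z + 12) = z*(z + 4)*(z + 3)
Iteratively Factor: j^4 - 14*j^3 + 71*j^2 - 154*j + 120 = (j - 5)*(j^3 - 9*j^2 + 26*j - 24) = (j - 5)*(j - 3)*(j^2 - 6*j + 8) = (j - 5)*(j - 3)*(j - 2)*(j - 4)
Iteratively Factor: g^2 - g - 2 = (g + 1)*(g - 2)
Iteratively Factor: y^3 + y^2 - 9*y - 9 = (y + 1)*(y^2 - 9) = (y - 3)*(y + 1)*(y + 3)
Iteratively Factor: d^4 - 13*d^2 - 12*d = (d + 3)*(d^3 - 3*d^2 - 4*d) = (d - 4)*(d + 3)*(d^2 + d) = d*(d - 4)*(d + 3)*(d + 1)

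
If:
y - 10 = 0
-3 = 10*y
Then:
No Solution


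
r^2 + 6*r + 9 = (r + 3)^2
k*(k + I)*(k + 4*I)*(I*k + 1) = I*k^4 - 4*k^3 + I*k^2 - 4*k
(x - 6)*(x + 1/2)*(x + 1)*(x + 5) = x^4 + x^3/2 - 31*x^2 - 91*x/2 - 15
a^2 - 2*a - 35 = (a - 7)*(a + 5)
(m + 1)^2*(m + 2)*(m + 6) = m^4 + 10*m^3 + 29*m^2 + 32*m + 12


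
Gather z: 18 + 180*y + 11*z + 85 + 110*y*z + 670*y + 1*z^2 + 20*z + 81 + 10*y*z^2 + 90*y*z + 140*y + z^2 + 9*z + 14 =990*y + z^2*(10*y + 2) + z*(200*y + 40) + 198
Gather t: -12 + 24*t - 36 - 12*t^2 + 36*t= -12*t^2 + 60*t - 48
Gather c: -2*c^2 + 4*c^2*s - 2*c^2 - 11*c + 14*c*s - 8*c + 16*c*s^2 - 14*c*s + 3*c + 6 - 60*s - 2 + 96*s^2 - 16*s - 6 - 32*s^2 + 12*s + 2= c^2*(4*s - 4) + c*(16*s^2 - 16) + 64*s^2 - 64*s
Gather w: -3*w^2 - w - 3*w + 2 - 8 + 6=-3*w^2 - 4*w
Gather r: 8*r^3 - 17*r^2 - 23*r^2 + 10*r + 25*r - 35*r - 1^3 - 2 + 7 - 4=8*r^3 - 40*r^2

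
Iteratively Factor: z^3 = (z)*(z^2) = z^2*(z)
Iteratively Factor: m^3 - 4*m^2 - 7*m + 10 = (m - 1)*(m^2 - 3*m - 10) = (m - 1)*(m + 2)*(m - 5)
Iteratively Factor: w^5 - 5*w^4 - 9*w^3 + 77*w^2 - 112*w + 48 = (w - 1)*(w^4 - 4*w^3 - 13*w^2 + 64*w - 48) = (w - 1)^2*(w^3 - 3*w^2 - 16*w + 48) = (w - 3)*(w - 1)^2*(w^2 - 16) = (w - 3)*(w - 1)^2*(w + 4)*(w - 4)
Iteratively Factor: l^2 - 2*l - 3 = (l + 1)*(l - 3)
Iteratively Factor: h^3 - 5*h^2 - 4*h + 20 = (h - 2)*(h^2 - 3*h - 10) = (h - 5)*(h - 2)*(h + 2)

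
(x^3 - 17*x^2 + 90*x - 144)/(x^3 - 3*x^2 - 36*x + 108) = (x - 8)/(x + 6)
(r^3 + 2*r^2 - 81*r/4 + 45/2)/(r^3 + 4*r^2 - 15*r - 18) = (r^2 - 4*r + 15/4)/(r^2 - 2*r - 3)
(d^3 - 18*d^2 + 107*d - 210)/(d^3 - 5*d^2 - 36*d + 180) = (d - 7)/(d + 6)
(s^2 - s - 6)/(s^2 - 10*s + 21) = (s + 2)/(s - 7)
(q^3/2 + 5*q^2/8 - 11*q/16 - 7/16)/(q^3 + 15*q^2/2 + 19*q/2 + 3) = (4*q^2 + 3*q - 7)/(8*(q^2 + 7*q + 6))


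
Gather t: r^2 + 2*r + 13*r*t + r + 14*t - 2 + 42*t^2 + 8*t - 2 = r^2 + 3*r + 42*t^2 + t*(13*r + 22) - 4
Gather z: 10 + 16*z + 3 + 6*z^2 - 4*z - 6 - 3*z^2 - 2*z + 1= 3*z^2 + 10*z + 8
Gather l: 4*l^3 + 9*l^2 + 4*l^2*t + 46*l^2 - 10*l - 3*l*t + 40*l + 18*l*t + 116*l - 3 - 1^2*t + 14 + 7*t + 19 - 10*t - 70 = 4*l^3 + l^2*(4*t + 55) + l*(15*t + 146) - 4*t - 40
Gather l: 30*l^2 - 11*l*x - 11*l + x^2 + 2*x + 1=30*l^2 + l*(-11*x - 11) + x^2 + 2*x + 1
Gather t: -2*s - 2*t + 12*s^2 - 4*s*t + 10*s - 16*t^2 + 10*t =12*s^2 + 8*s - 16*t^2 + t*(8 - 4*s)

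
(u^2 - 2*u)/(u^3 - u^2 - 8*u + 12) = u/(u^2 + u - 6)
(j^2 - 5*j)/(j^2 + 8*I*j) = (j - 5)/(j + 8*I)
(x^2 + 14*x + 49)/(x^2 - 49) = (x + 7)/(x - 7)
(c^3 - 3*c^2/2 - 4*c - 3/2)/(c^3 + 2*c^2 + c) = (2*c^2 - 5*c - 3)/(2*c*(c + 1))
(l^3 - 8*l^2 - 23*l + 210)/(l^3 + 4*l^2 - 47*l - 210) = (l - 6)/(l + 6)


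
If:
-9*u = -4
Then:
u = 4/9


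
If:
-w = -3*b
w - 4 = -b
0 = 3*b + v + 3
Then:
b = 1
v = -6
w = 3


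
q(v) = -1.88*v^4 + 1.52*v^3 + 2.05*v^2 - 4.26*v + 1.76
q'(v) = -7.52*v^3 + 4.56*v^2 + 4.1*v - 4.26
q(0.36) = 0.53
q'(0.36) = -2.54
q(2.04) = -18.05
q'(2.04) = -40.76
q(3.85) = -310.56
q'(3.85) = -350.03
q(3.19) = -136.31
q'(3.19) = -188.89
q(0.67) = -0.10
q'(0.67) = -1.73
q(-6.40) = -3439.58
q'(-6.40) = 2127.60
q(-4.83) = -1124.28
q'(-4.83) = 929.66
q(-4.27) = -686.00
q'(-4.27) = 646.84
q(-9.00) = -13236.61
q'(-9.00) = 5810.28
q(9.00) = -11097.13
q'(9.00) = -5080.08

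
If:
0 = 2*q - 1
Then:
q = 1/2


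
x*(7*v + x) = 7*v*x + x^2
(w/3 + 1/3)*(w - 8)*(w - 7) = w^3/3 - 14*w^2/3 + 41*w/3 + 56/3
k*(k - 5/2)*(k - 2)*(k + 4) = k^4 - k^3/2 - 13*k^2 + 20*k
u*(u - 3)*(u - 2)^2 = u^4 - 7*u^3 + 16*u^2 - 12*u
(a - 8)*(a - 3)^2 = a^3 - 14*a^2 + 57*a - 72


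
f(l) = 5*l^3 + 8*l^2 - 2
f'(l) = 15*l^2 + 16*l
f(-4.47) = -288.73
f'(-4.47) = 228.19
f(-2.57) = -34.03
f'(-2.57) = 57.95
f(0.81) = 5.91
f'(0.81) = 22.80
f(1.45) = 30.06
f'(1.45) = 54.74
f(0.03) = -1.99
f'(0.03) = 0.49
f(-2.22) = -17.28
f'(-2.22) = 38.41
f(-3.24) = -88.08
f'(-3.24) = 105.62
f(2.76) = 164.06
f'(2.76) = 158.42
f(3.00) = 205.00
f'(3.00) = 183.00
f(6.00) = 1366.00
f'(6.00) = 636.00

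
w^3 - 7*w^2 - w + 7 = (w - 7)*(w - 1)*(w + 1)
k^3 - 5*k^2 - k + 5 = (k - 5)*(k - 1)*(k + 1)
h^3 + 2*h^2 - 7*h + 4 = (h - 1)^2*(h + 4)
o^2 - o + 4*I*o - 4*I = (o - 1)*(o + 4*I)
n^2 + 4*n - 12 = (n - 2)*(n + 6)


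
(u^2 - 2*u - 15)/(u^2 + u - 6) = (u - 5)/(u - 2)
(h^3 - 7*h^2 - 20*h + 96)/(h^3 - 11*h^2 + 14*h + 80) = (h^2 + h - 12)/(h^2 - 3*h - 10)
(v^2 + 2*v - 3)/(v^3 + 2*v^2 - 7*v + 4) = (v + 3)/(v^2 + 3*v - 4)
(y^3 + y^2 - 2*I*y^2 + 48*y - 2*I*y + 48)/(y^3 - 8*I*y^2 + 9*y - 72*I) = (y^2 + y*(1 + 6*I) + 6*I)/(y^2 + 9)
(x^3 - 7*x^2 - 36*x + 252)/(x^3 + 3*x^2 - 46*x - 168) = (x - 6)/(x + 4)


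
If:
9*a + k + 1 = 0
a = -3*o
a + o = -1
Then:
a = -3/2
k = 25/2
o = 1/2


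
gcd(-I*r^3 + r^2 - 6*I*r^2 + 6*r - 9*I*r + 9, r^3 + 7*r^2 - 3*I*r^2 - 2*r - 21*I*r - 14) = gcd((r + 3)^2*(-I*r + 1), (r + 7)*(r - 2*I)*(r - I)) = 1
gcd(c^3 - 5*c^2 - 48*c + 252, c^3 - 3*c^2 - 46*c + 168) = c^2 + c - 42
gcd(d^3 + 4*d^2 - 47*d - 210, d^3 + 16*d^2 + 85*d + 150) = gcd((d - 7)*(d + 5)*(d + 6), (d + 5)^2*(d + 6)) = d^2 + 11*d + 30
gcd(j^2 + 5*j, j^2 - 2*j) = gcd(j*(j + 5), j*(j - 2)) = j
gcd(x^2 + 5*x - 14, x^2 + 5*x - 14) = x^2 + 5*x - 14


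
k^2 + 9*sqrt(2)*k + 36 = (k + 3*sqrt(2))*(k + 6*sqrt(2))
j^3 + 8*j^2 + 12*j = j*(j + 2)*(j + 6)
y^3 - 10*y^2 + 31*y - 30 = (y - 5)*(y - 3)*(y - 2)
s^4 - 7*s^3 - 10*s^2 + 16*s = s*(s - 8)*(s - 1)*(s + 2)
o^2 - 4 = (o - 2)*(o + 2)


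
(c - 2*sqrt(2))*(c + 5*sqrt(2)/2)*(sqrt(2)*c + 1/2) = sqrt(2)*c^3 + 3*c^2/2 - 39*sqrt(2)*c/4 - 5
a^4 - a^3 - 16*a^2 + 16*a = a*(a - 4)*(a - 1)*(a + 4)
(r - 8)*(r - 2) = r^2 - 10*r + 16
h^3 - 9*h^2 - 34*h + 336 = (h - 8)*(h - 7)*(h + 6)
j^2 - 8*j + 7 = (j - 7)*(j - 1)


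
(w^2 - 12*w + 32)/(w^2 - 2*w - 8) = (w - 8)/(w + 2)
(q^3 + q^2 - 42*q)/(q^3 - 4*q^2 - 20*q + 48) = q*(q + 7)/(q^2 + 2*q - 8)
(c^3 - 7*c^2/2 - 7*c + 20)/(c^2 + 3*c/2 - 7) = (2*c^2 - 3*c - 20)/(2*c + 7)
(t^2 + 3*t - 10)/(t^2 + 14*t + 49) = (t^2 + 3*t - 10)/(t^2 + 14*t + 49)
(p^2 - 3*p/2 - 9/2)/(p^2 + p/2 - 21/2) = (2*p + 3)/(2*p + 7)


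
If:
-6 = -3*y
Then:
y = 2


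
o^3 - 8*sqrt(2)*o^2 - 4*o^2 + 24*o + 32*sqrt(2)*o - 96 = (o - 4)*(o - 6*sqrt(2))*(o - 2*sqrt(2))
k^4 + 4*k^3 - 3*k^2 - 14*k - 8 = (k - 2)*(k + 1)^2*(k + 4)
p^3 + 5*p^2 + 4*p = p*(p + 1)*(p + 4)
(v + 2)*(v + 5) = v^2 + 7*v + 10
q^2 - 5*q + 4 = (q - 4)*(q - 1)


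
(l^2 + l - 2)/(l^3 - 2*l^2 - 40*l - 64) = (l - 1)/(l^2 - 4*l - 32)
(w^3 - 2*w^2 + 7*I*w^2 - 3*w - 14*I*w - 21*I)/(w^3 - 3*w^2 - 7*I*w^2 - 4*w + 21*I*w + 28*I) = (w^2 + w*(-3 + 7*I) - 21*I)/(w^2 - w*(4 + 7*I) + 28*I)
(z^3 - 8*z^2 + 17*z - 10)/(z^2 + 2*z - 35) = (z^2 - 3*z + 2)/(z + 7)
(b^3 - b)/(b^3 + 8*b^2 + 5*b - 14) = b*(b + 1)/(b^2 + 9*b + 14)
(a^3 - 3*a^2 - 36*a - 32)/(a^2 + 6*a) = (a^3 - 3*a^2 - 36*a - 32)/(a*(a + 6))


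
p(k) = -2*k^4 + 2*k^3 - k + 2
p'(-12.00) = 14687.00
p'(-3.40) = 382.79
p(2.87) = -89.28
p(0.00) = 2.00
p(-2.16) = -59.53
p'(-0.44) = 0.84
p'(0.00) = -1.00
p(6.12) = -2351.34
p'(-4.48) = 838.75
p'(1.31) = -8.69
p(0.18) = 1.83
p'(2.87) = -140.70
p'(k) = -8*k^3 + 6*k^2 - 1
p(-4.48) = -978.99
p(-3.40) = -340.48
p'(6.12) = -1610.04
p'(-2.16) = 107.62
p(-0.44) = 2.19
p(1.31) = -0.70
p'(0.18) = -0.85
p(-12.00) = -44914.00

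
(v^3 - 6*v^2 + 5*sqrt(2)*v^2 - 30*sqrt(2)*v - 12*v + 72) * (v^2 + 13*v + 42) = v^5 + 7*v^4 + 5*sqrt(2)*v^4 - 48*v^3 + 35*sqrt(2)*v^3 - 336*v^2 - 180*sqrt(2)*v^2 - 1260*sqrt(2)*v + 432*v + 3024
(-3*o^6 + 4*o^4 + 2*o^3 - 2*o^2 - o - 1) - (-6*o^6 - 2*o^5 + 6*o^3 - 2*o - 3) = 3*o^6 + 2*o^5 + 4*o^4 - 4*o^3 - 2*o^2 + o + 2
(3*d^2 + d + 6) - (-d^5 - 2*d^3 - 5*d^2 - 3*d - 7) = d^5 + 2*d^3 + 8*d^2 + 4*d + 13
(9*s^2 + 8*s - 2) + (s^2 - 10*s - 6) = 10*s^2 - 2*s - 8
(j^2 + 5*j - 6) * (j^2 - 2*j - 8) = j^4 + 3*j^3 - 24*j^2 - 28*j + 48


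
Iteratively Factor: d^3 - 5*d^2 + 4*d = (d - 4)*(d^2 - d) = d*(d - 4)*(d - 1)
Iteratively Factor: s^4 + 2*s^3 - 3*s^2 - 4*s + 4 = (s + 2)*(s^3 - 3*s + 2) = (s - 1)*(s + 2)*(s^2 + s - 2) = (s - 1)*(s + 2)^2*(s - 1)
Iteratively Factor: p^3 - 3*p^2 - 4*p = (p + 1)*(p^2 - 4*p) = (p - 4)*(p + 1)*(p)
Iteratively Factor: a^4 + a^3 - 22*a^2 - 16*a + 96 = (a - 4)*(a^3 + 5*a^2 - 2*a - 24) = (a - 4)*(a - 2)*(a^2 + 7*a + 12) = (a - 4)*(a - 2)*(a + 4)*(a + 3)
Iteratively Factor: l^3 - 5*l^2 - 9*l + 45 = (l + 3)*(l^2 - 8*l + 15) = (l - 3)*(l + 3)*(l - 5)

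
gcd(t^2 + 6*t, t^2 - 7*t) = t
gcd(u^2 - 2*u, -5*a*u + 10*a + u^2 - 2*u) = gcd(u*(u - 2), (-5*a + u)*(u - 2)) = u - 2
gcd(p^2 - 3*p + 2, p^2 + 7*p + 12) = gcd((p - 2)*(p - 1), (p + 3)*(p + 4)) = 1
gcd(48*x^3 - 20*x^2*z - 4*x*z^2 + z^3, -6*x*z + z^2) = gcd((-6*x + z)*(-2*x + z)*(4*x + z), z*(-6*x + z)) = 6*x - z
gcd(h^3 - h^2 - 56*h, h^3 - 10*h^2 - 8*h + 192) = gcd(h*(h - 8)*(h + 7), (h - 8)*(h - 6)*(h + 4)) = h - 8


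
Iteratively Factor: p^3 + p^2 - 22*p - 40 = (p + 2)*(p^2 - p - 20) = (p - 5)*(p + 2)*(p + 4)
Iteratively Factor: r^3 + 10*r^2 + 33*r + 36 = (r + 3)*(r^2 + 7*r + 12) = (r + 3)^2*(r + 4)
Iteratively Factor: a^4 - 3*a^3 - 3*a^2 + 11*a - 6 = (a - 3)*(a^3 - 3*a + 2) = (a - 3)*(a - 1)*(a^2 + a - 2) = (a - 3)*(a - 1)^2*(a + 2)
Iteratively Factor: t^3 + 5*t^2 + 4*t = (t + 4)*(t^2 + t) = (t + 1)*(t + 4)*(t)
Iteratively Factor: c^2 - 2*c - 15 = (c + 3)*(c - 5)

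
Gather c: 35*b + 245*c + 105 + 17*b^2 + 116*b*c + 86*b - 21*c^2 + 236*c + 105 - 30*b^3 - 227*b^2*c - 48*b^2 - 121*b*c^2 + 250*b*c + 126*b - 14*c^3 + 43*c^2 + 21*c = -30*b^3 - 31*b^2 + 247*b - 14*c^3 + c^2*(22 - 121*b) + c*(-227*b^2 + 366*b + 502) + 210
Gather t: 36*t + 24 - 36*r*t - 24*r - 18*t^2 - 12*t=-24*r - 18*t^2 + t*(24 - 36*r) + 24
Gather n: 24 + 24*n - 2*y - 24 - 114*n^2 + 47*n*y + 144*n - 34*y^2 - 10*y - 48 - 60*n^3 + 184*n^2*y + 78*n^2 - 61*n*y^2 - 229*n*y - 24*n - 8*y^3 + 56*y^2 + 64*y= -60*n^3 + n^2*(184*y - 36) + n*(-61*y^2 - 182*y + 144) - 8*y^3 + 22*y^2 + 52*y - 48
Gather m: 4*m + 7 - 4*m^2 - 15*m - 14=-4*m^2 - 11*m - 7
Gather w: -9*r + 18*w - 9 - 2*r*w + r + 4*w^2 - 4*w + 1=-8*r + 4*w^2 + w*(14 - 2*r) - 8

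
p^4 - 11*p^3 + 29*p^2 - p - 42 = (p - 7)*(p - 3)*(p - 2)*(p + 1)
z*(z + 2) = z^2 + 2*z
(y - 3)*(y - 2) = y^2 - 5*y + 6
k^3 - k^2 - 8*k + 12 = (k - 2)^2*(k + 3)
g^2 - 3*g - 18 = (g - 6)*(g + 3)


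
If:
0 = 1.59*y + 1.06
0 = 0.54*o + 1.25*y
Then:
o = 1.54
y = -0.67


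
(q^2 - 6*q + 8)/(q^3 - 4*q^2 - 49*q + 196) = (q - 2)/(q^2 - 49)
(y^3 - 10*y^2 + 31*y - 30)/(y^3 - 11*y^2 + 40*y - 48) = (y^2 - 7*y + 10)/(y^2 - 8*y + 16)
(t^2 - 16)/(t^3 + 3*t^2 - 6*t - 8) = (t - 4)/(t^2 - t - 2)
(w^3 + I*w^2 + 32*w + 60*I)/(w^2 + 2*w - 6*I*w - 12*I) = (w^2 + 7*I*w - 10)/(w + 2)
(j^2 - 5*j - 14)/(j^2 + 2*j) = (j - 7)/j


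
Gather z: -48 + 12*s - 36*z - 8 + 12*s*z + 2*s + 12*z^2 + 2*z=14*s + 12*z^2 + z*(12*s - 34) - 56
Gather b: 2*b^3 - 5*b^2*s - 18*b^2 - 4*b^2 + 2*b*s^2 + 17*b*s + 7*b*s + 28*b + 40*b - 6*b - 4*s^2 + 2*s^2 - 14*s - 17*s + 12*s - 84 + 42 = 2*b^3 + b^2*(-5*s - 22) + b*(2*s^2 + 24*s + 62) - 2*s^2 - 19*s - 42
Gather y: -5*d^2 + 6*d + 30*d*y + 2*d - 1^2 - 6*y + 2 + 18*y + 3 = -5*d^2 + 8*d + y*(30*d + 12) + 4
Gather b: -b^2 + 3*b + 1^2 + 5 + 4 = -b^2 + 3*b + 10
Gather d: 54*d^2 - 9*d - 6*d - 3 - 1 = 54*d^2 - 15*d - 4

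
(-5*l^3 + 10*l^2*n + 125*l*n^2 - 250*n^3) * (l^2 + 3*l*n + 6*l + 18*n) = -5*l^5 - 5*l^4*n - 30*l^4 + 155*l^3*n^2 - 30*l^3*n + 125*l^2*n^3 + 930*l^2*n^2 - 750*l*n^4 + 750*l*n^3 - 4500*n^4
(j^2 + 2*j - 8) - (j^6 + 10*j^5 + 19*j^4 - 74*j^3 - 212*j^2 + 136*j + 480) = -j^6 - 10*j^5 - 19*j^4 + 74*j^3 + 213*j^2 - 134*j - 488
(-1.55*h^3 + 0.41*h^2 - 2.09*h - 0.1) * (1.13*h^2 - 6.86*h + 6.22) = -1.7515*h^5 + 11.0963*h^4 - 14.8153*h^3 + 16.7746*h^2 - 12.3138*h - 0.622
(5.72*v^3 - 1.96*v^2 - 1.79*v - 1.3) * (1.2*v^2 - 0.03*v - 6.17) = 6.864*v^5 - 2.5236*v^4 - 37.3816*v^3 + 10.5869*v^2 + 11.0833*v + 8.021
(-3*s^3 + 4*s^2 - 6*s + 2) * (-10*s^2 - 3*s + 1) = 30*s^5 - 31*s^4 + 45*s^3 + 2*s^2 - 12*s + 2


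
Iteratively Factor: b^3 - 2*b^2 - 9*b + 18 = (b - 2)*(b^2 - 9) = (b - 3)*(b - 2)*(b + 3)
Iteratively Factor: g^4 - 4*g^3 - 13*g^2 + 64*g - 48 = (g - 1)*(g^3 - 3*g^2 - 16*g + 48) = (g - 3)*(g - 1)*(g^2 - 16) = (g - 4)*(g - 3)*(g - 1)*(g + 4)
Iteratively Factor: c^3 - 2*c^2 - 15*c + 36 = (c - 3)*(c^2 + c - 12) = (c - 3)*(c + 4)*(c - 3)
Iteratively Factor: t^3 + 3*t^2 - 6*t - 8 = (t + 4)*(t^2 - t - 2) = (t + 1)*(t + 4)*(t - 2)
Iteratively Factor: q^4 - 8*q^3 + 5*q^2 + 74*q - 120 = (q + 3)*(q^3 - 11*q^2 + 38*q - 40) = (q - 4)*(q + 3)*(q^2 - 7*q + 10) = (q - 5)*(q - 4)*(q + 3)*(q - 2)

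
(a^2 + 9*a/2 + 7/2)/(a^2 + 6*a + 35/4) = 2*(a + 1)/(2*a + 5)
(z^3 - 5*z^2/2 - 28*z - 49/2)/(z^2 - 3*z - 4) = (2*z^2 - 7*z - 49)/(2*(z - 4))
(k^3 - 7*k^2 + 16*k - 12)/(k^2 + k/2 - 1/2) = 2*(k^3 - 7*k^2 + 16*k - 12)/(2*k^2 + k - 1)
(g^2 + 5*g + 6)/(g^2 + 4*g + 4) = (g + 3)/(g + 2)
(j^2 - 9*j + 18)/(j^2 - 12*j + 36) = (j - 3)/(j - 6)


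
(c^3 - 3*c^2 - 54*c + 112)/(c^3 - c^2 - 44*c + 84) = (c - 8)/(c - 6)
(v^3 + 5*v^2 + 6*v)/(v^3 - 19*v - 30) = v/(v - 5)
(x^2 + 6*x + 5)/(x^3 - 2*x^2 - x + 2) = (x + 5)/(x^2 - 3*x + 2)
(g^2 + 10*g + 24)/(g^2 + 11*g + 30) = (g + 4)/(g + 5)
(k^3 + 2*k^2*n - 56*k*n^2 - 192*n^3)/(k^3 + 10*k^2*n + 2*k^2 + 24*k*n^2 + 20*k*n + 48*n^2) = (k - 8*n)/(k + 2)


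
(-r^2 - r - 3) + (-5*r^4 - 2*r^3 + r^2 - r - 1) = -5*r^4 - 2*r^3 - 2*r - 4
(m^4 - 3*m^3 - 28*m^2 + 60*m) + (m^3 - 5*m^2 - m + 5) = m^4 - 2*m^3 - 33*m^2 + 59*m + 5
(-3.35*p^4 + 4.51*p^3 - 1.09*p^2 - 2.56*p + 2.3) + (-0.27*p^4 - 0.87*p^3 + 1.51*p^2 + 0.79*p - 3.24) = -3.62*p^4 + 3.64*p^3 + 0.42*p^2 - 1.77*p - 0.94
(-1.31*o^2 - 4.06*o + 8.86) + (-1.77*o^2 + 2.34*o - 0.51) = -3.08*o^2 - 1.72*o + 8.35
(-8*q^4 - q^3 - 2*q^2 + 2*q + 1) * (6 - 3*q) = 24*q^5 - 45*q^4 - 18*q^2 + 9*q + 6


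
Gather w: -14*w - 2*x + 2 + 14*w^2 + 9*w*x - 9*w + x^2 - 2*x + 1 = 14*w^2 + w*(9*x - 23) + x^2 - 4*x + 3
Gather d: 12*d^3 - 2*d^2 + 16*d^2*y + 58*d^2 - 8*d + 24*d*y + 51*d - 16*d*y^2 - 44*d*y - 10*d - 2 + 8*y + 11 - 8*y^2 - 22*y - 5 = 12*d^3 + d^2*(16*y + 56) + d*(-16*y^2 - 20*y + 33) - 8*y^2 - 14*y + 4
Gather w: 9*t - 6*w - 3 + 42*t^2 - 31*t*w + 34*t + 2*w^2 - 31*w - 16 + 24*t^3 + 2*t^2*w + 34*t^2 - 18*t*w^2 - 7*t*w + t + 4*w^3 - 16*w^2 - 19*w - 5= 24*t^3 + 76*t^2 + 44*t + 4*w^3 + w^2*(-18*t - 14) + w*(2*t^2 - 38*t - 56) - 24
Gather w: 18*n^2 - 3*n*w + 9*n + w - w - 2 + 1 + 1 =18*n^2 - 3*n*w + 9*n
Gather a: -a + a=0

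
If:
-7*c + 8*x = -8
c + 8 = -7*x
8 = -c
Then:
No Solution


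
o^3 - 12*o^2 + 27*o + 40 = (o - 8)*(o - 5)*(o + 1)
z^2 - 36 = (z - 6)*(z + 6)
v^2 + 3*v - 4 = (v - 1)*(v + 4)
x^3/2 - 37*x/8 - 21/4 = (x/2 + 1)*(x - 7/2)*(x + 3/2)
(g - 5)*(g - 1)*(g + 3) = g^3 - 3*g^2 - 13*g + 15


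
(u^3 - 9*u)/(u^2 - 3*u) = u + 3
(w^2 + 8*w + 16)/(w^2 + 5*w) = (w^2 + 8*w + 16)/(w*(w + 5))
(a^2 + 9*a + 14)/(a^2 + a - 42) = (a + 2)/(a - 6)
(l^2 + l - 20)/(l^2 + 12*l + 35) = (l - 4)/(l + 7)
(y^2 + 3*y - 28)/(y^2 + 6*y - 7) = (y - 4)/(y - 1)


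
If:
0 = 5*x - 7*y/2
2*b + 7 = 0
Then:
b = -7/2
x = 7*y/10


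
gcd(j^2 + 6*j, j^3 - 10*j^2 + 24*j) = j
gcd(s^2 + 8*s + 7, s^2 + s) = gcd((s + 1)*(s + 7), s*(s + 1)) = s + 1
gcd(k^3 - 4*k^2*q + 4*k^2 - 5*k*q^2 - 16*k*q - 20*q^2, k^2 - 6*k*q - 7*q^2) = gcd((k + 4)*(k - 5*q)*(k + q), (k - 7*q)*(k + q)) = k + q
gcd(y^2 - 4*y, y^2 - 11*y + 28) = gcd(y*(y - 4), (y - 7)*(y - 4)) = y - 4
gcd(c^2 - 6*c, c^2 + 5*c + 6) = 1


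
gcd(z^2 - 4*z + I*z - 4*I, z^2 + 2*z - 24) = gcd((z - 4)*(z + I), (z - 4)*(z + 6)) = z - 4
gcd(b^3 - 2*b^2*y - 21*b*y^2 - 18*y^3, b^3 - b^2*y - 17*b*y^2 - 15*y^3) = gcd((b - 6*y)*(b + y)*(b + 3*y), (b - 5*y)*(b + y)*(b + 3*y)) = b^2 + 4*b*y + 3*y^2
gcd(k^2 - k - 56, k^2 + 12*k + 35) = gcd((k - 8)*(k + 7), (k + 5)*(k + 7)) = k + 7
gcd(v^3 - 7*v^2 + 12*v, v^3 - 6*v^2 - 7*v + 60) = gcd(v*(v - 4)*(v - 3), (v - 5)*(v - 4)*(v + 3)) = v - 4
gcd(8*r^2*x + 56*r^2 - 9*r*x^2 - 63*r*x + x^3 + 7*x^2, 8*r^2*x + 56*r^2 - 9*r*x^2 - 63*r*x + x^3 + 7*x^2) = 8*r^2*x + 56*r^2 - 9*r*x^2 - 63*r*x + x^3 + 7*x^2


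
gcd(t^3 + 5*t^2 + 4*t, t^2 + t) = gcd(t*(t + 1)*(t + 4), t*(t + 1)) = t^2 + t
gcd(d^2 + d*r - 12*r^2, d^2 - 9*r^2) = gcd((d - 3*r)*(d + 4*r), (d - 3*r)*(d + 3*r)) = -d + 3*r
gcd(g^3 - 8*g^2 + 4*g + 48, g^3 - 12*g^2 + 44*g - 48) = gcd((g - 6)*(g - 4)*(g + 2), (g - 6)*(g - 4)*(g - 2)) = g^2 - 10*g + 24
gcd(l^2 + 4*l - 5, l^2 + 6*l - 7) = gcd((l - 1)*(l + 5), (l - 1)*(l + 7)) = l - 1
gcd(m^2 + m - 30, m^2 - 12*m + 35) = m - 5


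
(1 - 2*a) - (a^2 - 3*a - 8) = -a^2 + a + 9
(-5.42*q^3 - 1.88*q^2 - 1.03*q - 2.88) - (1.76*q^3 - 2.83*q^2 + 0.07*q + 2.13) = -7.18*q^3 + 0.95*q^2 - 1.1*q - 5.01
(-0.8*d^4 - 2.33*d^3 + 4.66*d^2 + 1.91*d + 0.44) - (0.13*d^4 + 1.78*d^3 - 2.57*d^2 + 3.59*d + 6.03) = -0.93*d^4 - 4.11*d^3 + 7.23*d^2 - 1.68*d - 5.59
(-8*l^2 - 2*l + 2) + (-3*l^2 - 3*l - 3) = -11*l^2 - 5*l - 1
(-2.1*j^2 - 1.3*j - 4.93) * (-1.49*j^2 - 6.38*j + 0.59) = 3.129*j^4 + 15.335*j^3 + 14.4007*j^2 + 30.6864*j - 2.9087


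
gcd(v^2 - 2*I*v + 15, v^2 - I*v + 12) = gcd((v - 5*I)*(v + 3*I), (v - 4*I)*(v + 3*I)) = v + 3*I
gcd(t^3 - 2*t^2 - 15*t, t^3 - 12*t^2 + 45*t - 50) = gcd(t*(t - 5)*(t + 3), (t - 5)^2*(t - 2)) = t - 5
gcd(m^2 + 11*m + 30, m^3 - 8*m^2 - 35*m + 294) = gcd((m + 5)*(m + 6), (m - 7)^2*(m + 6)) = m + 6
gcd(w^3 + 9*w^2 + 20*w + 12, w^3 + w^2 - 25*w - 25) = w + 1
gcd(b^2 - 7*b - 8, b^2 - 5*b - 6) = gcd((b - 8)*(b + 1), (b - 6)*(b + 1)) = b + 1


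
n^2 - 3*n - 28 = (n - 7)*(n + 4)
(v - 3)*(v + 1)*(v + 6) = v^3 + 4*v^2 - 15*v - 18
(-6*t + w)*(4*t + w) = -24*t^2 - 2*t*w + w^2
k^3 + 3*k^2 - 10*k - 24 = (k - 3)*(k + 2)*(k + 4)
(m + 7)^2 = m^2 + 14*m + 49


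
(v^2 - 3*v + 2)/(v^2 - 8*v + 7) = (v - 2)/(v - 7)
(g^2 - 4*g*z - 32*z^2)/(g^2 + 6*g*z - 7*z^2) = (g^2 - 4*g*z - 32*z^2)/(g^2 + 6*g*z - 7*z^2)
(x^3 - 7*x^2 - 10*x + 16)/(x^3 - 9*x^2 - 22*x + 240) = (x^2 + x - 2)/(x^2 - x - 30)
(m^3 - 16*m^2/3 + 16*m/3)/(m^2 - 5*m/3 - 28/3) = m*(3*m - 4)/(3*m + 7)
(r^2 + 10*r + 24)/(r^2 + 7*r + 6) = (r + 4)/(r + 1)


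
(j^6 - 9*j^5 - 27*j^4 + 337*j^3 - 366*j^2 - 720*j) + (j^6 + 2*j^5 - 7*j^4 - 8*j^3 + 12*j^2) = 2*j^6 - 7*j^5 - 34*j^4 + 329*j^3 - 354*j^2 - 720*j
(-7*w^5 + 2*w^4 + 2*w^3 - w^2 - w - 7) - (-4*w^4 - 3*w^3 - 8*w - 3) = -7*w^5 + 6*w^4 + 5*w^3 - w^2 + 7*w - 4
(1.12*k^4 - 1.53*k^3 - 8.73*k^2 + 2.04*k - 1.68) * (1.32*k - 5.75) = 1.4784*k^5 - 8.4596*k^4 - 2.7261*k^3 + 52.8903*k^2 - 13.9476*k + 9.66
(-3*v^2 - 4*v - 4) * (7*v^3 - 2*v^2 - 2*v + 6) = -21*v^5 - 22*v^4 - 14*v^3 - 2*v^2 - 16*v - 24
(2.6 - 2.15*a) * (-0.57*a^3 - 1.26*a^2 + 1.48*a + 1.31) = 1.2255*a^4 + 1.227*a^3 - 6.458*a^2 + 1.0315*a + 3.406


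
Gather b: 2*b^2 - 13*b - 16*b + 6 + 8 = 2*b^2 - 29*b + 14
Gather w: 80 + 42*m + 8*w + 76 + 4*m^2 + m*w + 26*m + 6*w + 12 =4*m^2 + 68*m + w*(m + 14) + 168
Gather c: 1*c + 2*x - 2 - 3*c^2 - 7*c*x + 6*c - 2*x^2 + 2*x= -3*c^2 + c*(7 - 7*x) - 2*x^2 + 4*x - 2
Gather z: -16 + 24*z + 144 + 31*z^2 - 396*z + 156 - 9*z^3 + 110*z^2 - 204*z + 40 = -9*z^3 + 141*z^2 - 576*z + 324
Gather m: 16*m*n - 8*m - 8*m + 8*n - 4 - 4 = m*(16*n - 16) + 8*n - 8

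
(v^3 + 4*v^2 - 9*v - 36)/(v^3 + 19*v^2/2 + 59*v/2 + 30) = 2*(v - 3)/(2*v + 5)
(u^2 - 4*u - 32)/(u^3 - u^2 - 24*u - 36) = (-u^2 + 4*u + 32)/(-u^3 + u^2 + 24*u + 36)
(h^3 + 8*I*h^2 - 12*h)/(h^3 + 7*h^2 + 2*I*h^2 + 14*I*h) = (h + 6*I)/(h + 7)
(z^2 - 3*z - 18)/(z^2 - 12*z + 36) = (z + 3)/(z - 6)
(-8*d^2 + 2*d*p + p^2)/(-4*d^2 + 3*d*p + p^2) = (-2*d + p)/(-d + p)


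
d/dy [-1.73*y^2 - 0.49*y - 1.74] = -3.46*y - 0.49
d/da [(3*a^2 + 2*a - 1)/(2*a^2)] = (1 - a)/a^3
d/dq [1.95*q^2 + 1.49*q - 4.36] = 3.9*q + 1.49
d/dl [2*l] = 2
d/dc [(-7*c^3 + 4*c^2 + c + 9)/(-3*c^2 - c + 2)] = (21*c^4 + 14*c^3 - 43*c^2 + 70*c + 11)/(9*c^4 + 6*c^3 - 11*c^2 - 4*c + 4)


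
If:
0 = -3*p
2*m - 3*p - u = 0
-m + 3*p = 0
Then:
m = 0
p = 0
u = 0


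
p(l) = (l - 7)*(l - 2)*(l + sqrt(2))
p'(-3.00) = 73.79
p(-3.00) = -79.29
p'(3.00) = -17.24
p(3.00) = -17.66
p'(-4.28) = 121.16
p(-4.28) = -203.01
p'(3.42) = -15.53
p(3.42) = -24.58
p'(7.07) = 43.96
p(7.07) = 3.01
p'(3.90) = -12.27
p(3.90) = -31.30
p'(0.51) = -5.69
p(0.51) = 18.61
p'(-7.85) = 305.24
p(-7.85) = -941.38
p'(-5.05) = 154.40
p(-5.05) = -308.87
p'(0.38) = -4.06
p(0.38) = 19.24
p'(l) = (l - 7)*(l - 2) + (l - 7)*(l + sqrt(2)) + (l - 2)*(l + sqrt(2)) = 3*l^2 - 18*l + 2*sqrt(2)*l - 9*sqrt(2) + 14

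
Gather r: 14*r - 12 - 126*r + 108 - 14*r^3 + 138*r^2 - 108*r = -14*r^3 + 138*r^2 - 220*r + 96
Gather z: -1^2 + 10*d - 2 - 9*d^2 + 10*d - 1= -9*d^2 + 20*d - 4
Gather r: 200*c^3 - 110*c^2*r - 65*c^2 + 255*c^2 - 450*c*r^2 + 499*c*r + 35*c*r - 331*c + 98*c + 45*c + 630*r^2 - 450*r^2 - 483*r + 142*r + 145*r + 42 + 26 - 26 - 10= 200*c^3 + 190*c^2 - 188*c + r^2*(180 - 450*c) + r*(-110*c^2 + 534*c - 196) + 32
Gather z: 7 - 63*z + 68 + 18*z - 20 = 55 - 45*z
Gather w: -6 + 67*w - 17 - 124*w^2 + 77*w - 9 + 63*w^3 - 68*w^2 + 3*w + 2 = 63*w^3 - 192*w^2 + 147*w - 30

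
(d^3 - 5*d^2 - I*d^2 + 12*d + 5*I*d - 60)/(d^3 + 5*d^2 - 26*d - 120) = (d^2 - I*d + 12)/(d^2 + 10*d + 24)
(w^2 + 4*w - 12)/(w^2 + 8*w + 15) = (w^2 + 4*w - 12)/(w^2 + 8*w + 15)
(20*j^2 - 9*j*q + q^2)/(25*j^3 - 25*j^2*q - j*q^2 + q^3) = (-4*j + q)/(-5*j^2 + 4*j*q + q^2)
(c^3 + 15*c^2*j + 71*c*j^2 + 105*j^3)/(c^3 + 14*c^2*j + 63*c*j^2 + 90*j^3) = (c + 7*j)/(c + 6*j)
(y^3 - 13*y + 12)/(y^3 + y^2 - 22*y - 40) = (y^2 - 4*y + 3)/(y^2 - 3*y - 10)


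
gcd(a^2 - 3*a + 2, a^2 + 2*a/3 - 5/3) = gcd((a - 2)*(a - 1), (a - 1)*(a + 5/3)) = a - 1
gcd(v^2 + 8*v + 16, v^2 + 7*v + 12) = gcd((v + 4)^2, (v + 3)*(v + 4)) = v + 4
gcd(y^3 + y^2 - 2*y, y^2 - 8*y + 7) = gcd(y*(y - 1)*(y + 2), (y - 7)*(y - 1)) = y - 1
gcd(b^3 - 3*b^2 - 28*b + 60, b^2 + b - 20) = b + 5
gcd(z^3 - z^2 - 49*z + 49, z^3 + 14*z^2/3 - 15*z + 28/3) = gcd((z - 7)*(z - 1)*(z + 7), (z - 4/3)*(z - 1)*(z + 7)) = z^2 + 6*z - 7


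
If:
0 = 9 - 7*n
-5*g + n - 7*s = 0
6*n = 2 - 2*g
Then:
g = -20/7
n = 9/7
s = 109/49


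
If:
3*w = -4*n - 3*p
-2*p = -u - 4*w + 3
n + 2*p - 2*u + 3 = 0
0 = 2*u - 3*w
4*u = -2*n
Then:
No Solution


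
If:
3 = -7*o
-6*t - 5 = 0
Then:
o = -3/7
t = -5/6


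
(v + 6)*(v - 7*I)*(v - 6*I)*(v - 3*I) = v^4 + 6*v^3 - 16*I*v^3 - 81*v^2 - 96*I*v^2 - 486*v + 126*I*v + 756*I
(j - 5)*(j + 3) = j^2 - 2*j - 15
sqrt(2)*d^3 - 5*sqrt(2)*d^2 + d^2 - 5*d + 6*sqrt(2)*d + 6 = (d - 3)*(d - 2)*(sqrt(2)*d + 1)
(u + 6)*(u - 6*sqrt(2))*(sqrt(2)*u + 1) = sqrt(2)*u^3 - 11*u^2 + 6*sqrt(2)*u^2 - 66*u - 6*sqrt(2)*u - 36*sqrt(2)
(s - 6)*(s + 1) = s^2 - 5*s - 6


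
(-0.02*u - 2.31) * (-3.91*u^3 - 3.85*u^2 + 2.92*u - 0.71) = 0.0782*u^4 + 9.1091*u^3 + 8.8351*u^2 - 6.731*u + 1.6401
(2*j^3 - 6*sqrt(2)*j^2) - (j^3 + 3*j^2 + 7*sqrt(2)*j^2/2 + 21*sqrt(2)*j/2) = j^3 - 19*sqrt(2)*j^2/2 - 3*j^2 - 21*sqrt(2)*j/2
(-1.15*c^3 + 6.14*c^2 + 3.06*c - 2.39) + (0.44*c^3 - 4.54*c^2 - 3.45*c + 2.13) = -0.71*c^3 + 1.6*c^2 - 0.39*c - 0.26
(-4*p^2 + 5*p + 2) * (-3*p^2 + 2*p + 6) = 12*p^4 - 23*p^3 - 20*p^2 + 34*p + 12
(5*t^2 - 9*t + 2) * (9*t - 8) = 45*t^3 - 121*t^2 + 90*t - 16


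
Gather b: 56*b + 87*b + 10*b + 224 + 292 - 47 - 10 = 153*b + 459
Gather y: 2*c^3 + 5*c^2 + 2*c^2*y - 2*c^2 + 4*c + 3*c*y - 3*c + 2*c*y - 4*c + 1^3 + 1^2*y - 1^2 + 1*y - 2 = 2*c^3 + 3*c^2 - 3*c + y*(2*c^2 + 5*c + 2) - 2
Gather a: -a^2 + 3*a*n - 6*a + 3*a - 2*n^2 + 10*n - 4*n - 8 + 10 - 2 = -a^2 + a*(3*n - 3) - 2*n^2 + 6*n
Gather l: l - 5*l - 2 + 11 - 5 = 4 - 4*l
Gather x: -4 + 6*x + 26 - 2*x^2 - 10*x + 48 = -2*x^2 - 4*x + 70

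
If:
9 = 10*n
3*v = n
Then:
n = 9/10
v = 3/10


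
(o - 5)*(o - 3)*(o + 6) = o^3 - 2*o^2 - 33*o + 90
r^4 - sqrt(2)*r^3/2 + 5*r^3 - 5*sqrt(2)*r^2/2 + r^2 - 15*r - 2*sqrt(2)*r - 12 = (r + 1)*(r + 4)*(r - 3*sqrt(2)/2)*(r + sqrt(2))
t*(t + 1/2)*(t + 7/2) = t^3 + 4*t^2 + 7*t/4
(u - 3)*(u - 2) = u^2 - 5*u + 6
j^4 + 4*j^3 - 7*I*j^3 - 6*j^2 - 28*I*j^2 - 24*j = j*(j + 4)*(j - 6*I)*(j - I)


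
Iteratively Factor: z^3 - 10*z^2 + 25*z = (z)*(z^2 - 10*z + 25) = z*(z - 5)*(z - 5)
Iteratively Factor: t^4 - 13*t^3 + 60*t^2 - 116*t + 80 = (t - 2)*(t^3 - 11*t^2 + 38*t - 40) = (t - 4)*(t - 2)*(t^2 - 7*t + 10) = (t - 4)*(t - 2)^2*(t - 5)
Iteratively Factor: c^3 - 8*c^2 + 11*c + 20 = (c - 5)*(c^2 - 3*c - 4) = (c - 5)*(c + 1)*(c - 4)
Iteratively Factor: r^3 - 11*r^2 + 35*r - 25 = (r - 1)*(r^2 - 10*r + 25) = (r - 5)*(r - 1)*(r - 5)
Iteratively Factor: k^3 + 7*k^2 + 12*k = (k)*(k^2 + 7*k + 12) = k*(k + 3)*(k + 4)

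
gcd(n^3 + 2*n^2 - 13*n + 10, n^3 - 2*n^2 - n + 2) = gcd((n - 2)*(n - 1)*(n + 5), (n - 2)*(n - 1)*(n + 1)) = n^2 - 3*n + 2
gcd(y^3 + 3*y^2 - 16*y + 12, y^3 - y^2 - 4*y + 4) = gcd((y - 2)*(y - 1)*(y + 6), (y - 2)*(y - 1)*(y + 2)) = y^2 - 3*y + 2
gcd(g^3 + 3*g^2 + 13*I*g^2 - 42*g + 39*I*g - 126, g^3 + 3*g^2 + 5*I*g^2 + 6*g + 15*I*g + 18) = g^2 + g*(3 + 6*I) + 18*I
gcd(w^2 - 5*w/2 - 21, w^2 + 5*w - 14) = 1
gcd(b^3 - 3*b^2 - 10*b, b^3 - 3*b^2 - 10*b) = b^3 - 3*b^2 - 10*b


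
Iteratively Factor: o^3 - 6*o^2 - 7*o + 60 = (o - 5)*(o^2 - o - 12) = (o - 5)*(o + 3)*(o - 4)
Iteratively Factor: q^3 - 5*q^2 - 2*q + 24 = (q - 3)*(q^2 - 2*q - 8) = (q - 4)*(q - 3)*(q + 2)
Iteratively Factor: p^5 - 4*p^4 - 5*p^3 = (p)*(p^4 - 4*p^3 - 5*p^2) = p*(p + 1)*(p^3 - 5*p^2) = p*(p - 5)*(p + 1)*(p^2) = p^2*(p - 5)*(p + 1)*(p)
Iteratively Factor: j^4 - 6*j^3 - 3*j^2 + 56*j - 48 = (j - 4)*(j^3 - 2*j^2 - 11*j + 12) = (j - 4)*(j - 1)*(j^2 - j - 12) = (j - 4)^2*(j - 1)*(j + 3)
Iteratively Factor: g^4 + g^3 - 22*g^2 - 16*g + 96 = (g - 4)*(g^3 + 5*g^2 - 2*g - 24) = (g - 4)*(g + 3)*(g^2 + 2*g - 8) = (g - 4)*(g + 3)*(g + 4)*(g - 2)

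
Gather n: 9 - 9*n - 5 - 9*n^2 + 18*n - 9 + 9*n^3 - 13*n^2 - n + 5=9*n^3 - 22*n^2 + 8*n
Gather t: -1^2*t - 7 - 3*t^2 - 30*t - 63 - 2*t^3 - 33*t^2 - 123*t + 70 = -2*t^3 - 36*t^2 - 154*t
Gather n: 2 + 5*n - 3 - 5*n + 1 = 0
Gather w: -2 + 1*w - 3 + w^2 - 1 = w^2 + w - 6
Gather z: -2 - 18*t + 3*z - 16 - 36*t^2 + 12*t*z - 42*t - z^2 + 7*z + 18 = -36*t^2 - 60*t - z^2 + z*(12*t + 10)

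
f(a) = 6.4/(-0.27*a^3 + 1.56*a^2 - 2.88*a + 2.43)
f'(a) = 6.4*(0.81*a^2 - 3.12*a + 2.88)/(-0.27*a^3 + 1.56*a^2 - 2.88*a + 2.43)^2 = (5.184*a^2 - 19.968*a + 18.432)/(0.27*a^3 - 1.56*a^2 + 2.88*a - 2.43)^2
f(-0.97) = 0.92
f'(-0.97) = 0.89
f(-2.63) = 0.25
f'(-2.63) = 0.16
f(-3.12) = 0.18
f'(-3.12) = 0.11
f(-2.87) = 0.21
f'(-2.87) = 0.13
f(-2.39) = 0.29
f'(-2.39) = 0.20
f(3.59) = -21.61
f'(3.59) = 154.54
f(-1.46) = 0.59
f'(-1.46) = 0.50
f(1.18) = 8.42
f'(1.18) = 3.61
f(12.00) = -0.02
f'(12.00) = 0.01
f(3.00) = 11.85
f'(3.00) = 17.78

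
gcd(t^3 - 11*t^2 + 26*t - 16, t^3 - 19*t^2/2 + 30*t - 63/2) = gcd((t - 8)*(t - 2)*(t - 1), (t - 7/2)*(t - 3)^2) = 1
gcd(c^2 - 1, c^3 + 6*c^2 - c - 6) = c^2 - 1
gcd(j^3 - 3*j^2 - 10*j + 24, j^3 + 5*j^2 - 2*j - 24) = j^2 + j - 6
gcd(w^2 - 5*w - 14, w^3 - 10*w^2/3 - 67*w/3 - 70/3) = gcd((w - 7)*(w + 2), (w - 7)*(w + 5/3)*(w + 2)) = w^2 - 5*w - 14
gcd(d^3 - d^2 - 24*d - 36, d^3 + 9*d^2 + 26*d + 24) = d^2 + 5*d + 6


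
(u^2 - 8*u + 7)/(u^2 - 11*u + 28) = (u - 1)/(u - 4)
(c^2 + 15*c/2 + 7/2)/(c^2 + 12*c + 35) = (c + 1/2)/(c + 5)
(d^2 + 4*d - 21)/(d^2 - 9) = (d + 7)/(d + 3)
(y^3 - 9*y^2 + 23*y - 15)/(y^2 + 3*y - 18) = (y^2 - 6*y + 5)/(y + 6)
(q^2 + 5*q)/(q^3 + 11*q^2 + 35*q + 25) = q/(q^2 + 6*q + 5)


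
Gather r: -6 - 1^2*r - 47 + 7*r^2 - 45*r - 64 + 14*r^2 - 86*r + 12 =21*r^2 - 132*r - 105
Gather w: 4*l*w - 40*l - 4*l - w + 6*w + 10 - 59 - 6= -44*l + w*(4*l + 5) - 55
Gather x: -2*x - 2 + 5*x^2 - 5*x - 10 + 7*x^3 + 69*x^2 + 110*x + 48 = 7*x^3 + 74*x^2 + 103*x + 36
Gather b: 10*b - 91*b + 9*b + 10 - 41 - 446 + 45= -72*b - 432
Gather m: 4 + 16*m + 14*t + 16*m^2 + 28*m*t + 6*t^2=16*m^2 + m*(28*t + 16) + 6*t^2 + 14*t + 4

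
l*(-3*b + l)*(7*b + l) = -21*b^2*l + 4*b*l^2 + l^3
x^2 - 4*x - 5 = (x - 5)*(x + 1)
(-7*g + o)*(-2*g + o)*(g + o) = 14*g^3 + 5*g^2*o - 8*g*o^2 + o^3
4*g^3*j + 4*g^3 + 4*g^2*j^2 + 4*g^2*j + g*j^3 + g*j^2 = (2*g + j)^2*(g*j + g)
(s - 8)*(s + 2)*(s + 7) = s^3 + s^2 - 58*s - 112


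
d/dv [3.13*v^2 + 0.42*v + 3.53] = 6.26*v + 0.42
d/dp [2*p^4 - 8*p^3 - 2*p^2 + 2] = 4*p*(2*p^2 - 6*p - 1)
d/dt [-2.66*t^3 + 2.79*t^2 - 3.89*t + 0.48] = -7.98*t^2 + 5.58*t - 3.89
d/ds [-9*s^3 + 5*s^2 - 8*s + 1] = -27*s^2 + 10*s - 8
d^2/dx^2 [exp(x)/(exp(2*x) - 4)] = (exp(4*x) + 24*exp(2*x) + 16)*exp(x)/(exp(6*x) - 12*exp(4*x) + 48*exp(2*x) - 64)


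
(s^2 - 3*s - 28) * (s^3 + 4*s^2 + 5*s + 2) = s^5 + s^4 - 35*s^3 - 125*s^2 - 146*s - 56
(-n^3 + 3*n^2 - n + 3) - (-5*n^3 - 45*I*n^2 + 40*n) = 4*n^3 + 3*n^2 + 45*I*n^2 - 41*n + 3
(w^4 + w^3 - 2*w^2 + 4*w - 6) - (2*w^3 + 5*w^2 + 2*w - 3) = w^4 - w^3 - 7*w^2 + 2*w - 3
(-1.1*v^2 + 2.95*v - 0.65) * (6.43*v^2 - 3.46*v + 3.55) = -7.073*v^4 + 22.7745*v^3 - 18.2915*v^2 + 12.7215*v - 2.3075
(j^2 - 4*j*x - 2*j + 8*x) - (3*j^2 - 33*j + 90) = -2*j^2 - 4*j*x + 31*j + 8*x - 90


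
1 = 1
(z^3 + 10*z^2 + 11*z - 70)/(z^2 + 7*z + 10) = (z^2 + 5*z - 14)/(z + 2)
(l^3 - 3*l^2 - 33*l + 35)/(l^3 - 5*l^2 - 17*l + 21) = (l + 5)/(l + 3)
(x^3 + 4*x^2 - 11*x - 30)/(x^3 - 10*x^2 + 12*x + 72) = (x^2 + 2*x - 15)/(x^2 - 12*x + 36)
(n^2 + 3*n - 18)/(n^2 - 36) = (n - 3)/(n - 6)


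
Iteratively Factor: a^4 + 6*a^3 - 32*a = (a)*(a^3 + 6*a^2 - 32) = a*(a - 2)*(a^2 + 8*a + 16) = a*(a - 2)*(a + 4)*(a + 4)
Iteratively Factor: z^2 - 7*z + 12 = (z - 3)*(z - 4)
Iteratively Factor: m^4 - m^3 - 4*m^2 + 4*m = (m)*(m^3 - m^2 - 4*m + 4) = m*(m - 1)*(m^2 - 4) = m*(m - 2)*(m - 1)*(m + 2)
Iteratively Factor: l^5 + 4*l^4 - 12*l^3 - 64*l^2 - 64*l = (l + 2)*(l^4 + 2*l^3 - 16*l^2 - 32*l) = (l + 2)*(l + 4)*(l^3 - 2*l^2 - 8*l) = l*(l + 2)*(l + 4)*(l^2 - 2*l - 8) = l*(l + 2)^2*(l + 4)*(l - 4)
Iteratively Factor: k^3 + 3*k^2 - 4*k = (k - 1)*(k^2 + 4*k) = k*(k - 1)*(k + 4)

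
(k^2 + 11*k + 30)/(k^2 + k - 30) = (k + 5)/(k - 5)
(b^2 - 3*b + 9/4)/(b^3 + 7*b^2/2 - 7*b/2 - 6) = (b - 3/2)/(b^2 + 5*b + 4)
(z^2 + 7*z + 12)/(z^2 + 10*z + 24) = (z + 3)/(z + 6)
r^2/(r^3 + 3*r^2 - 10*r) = r/(r^2 + 3*r - 10)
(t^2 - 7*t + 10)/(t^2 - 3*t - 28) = (-t^2 + 7*t - 10)/(-t^2 + 3*t + 28)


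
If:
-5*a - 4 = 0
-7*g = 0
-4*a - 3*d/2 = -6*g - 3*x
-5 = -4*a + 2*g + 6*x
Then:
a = -4/5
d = -3/5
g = 0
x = -41/30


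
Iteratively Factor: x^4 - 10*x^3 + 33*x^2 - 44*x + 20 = (x - 1)*(x^3 - 9*x^2 + 24*x - 20) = (x - 5)*(x - 1)*(x^2 - 4*x + 4) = (x - 5)*(x - 2)*(x - 1)*(x - 2)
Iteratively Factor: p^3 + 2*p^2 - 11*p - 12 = (p - 3)*(p^2 + 5*p + 4) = (p - 3)*(p + 1)*(p + 4)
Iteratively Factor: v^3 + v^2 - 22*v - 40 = (v + 4)*(v^2 - 3*v - 10) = (v - 5)*(v + 4)*(v + 2)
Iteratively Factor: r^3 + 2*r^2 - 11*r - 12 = (r + 1)*(r^2 + r - 12) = (r - 3)*(r + 1)*(r + 4)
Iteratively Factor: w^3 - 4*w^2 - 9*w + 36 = (w - 3)*(w^2 - w - 12) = (w - 4)*(w - 3)*(w + 3)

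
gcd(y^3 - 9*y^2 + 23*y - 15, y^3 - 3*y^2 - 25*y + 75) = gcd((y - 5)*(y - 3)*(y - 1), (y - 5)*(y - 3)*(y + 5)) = y^2 - 8*y + 15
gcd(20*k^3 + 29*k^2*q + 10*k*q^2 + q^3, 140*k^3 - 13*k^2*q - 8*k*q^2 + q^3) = 4*k + q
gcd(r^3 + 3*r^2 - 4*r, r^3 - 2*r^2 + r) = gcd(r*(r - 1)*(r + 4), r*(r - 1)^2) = r^2 - r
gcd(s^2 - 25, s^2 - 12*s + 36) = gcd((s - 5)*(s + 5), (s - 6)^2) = 1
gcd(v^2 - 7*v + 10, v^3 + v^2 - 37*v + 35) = v - 5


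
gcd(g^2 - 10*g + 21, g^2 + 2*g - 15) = g - 3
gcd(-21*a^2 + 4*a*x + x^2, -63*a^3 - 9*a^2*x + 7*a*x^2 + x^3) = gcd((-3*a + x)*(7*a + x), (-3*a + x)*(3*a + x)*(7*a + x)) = -21*a^2 + 4*a*x + x^2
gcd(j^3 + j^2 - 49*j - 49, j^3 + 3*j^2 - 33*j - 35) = j^2 + 8*j + 7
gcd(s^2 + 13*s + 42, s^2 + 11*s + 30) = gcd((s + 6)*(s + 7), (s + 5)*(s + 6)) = s + 6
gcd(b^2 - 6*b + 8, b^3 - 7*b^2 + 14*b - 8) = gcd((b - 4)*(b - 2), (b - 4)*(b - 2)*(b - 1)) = b^2 - 6*b + 8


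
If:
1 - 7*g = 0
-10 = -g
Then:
No Solution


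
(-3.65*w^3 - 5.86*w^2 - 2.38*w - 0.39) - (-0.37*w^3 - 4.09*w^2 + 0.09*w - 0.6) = -3.28*w^3 - 1.77*w^2 - 2.47*w + 0.21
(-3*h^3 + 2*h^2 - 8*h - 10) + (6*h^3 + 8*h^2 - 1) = 3*h^3 + 10*h^2 - 8*h - 11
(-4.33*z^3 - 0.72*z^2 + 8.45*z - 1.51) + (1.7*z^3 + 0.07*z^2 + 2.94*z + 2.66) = -2.63*z^3 - 0.65*z^2 + 11.39*z + 1.15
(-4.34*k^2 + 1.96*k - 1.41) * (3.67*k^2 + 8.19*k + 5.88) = -15.9278*k^4 - 28.3514*k^3 - 14.6415*k^2 - 0.0230999999999995*k - 8.2908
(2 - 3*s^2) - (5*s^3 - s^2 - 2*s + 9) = -5*s^3 - 2*s^2 + 2*s - 7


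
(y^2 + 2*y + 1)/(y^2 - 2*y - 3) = (y + 1)/(y - 3)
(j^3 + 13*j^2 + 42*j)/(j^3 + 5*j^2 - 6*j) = (j + 7)/(j - 1)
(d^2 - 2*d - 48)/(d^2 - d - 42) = (d - 8)/(d - 7)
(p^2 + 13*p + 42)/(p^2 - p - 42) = (p + 7)/(p - 7)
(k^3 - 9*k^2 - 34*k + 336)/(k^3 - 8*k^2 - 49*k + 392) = (k + 6)/(k + 7)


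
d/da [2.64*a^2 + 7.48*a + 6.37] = 5.28*a + 7.48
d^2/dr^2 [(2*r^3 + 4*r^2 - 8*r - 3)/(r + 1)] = 2*(2*r^3 + 6*r^2 + 6*r + 9)/(r^3 + 3*r^2 + 3*r + 1)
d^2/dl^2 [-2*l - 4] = 0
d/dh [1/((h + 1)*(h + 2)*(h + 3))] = (-(h + 1)*(h + 2) - (h + 1)*(h + 3) - (h + 2)*(h + 3))/((h + 1)^2*(h + 2)^2*(h + 3)^2)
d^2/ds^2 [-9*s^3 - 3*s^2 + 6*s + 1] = -54*s - 6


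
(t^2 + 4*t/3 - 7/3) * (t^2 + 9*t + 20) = t^4 + 31*t^3/3 + 89*t^2/3 + 17*t/3 - 140/3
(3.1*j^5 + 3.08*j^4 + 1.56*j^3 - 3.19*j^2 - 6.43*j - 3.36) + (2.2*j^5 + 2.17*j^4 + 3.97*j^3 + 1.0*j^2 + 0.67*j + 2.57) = 5.3*j^5 + 5.25*j^4 + 5.53*j^3 - 2.19*j^2 - 5.76*j - 0.79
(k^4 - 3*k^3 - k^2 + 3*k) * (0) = 0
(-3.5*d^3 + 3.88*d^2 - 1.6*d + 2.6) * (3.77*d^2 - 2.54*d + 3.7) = -13.195*d^5 + 23.5176*d^4 - 28.8372*d^3 + 28.222*d^2 - 12.524*d + 9.62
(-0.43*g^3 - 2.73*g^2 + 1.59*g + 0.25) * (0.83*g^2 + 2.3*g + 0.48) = -0.3569*g^5 - 3.2549*g^4 - 5.1657*g^3 + 2.5541*g^2 + 1.3382*g + 0.12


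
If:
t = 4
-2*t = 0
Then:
No Solution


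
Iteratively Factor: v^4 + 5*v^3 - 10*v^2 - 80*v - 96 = (v + 3)*(v^3 + 2*v^2 - 16*v - 32) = (v - 4)*(v + 3)*(v^2 + 6*v + 8) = (v - 4)*(v + 2)*(v + 3)*(v + 4)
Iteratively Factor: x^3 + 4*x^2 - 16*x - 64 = (x + 4)*(x^2 - 16) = (x - 4)*(x + 4)*(x + 4)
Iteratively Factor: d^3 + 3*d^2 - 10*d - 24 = (d + 2)*(d^2 + d - 12) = (d + 2)*(d + 4)*(d - 3)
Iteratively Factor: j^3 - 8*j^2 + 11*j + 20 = (j - 5)*(j^2 - 3*j - 4) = (j - 5)*(j + 1)*(j - 4)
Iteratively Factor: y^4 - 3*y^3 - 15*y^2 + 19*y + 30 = (y - 5)*(y^3 + 2*y^2 - 5*y - 6) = (y - 5)*(y + 1)*(y^2 + y - 6) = (y - 5)*(y - 2)*(y + 1)*(y + 3)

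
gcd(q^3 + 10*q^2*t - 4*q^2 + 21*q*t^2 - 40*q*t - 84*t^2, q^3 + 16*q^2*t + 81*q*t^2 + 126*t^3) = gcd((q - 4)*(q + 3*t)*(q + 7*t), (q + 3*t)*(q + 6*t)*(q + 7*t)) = q^2 + 10*q*t + 21*t^2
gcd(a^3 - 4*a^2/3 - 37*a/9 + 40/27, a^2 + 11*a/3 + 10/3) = a + 5/3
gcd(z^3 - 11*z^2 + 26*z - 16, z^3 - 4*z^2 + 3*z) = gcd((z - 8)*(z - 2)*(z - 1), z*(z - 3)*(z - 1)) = z - 1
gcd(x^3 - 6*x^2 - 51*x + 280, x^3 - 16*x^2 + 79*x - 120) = x^2 - 13*x + 40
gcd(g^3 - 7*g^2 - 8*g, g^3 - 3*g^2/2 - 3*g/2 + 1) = g + 1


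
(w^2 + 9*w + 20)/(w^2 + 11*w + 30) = (w + 4)/(w + 6)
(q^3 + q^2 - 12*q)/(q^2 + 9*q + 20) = q*(q - 3)/(q + 5)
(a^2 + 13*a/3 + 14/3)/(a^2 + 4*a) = (3*a^2 + 13*a + 14)/(3*a*(a + 4))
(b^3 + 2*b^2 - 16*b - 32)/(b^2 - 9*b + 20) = (b^2 + 6*b + 8)/(b - 5)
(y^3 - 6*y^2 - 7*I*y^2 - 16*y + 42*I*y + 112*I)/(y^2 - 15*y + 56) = (y^2 + y*(2 - 7*I) - 14*I)/(y - 7)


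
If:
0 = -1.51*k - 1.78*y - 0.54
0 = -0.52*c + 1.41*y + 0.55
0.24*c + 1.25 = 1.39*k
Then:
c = -1.31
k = 0.67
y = -0.87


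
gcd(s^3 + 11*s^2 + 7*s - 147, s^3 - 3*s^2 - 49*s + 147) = s^2 + 4*s - 21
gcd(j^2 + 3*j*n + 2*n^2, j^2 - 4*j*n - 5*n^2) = j + n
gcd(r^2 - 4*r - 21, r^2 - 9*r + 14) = r - 7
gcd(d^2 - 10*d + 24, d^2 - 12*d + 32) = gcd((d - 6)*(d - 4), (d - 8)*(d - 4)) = d - 4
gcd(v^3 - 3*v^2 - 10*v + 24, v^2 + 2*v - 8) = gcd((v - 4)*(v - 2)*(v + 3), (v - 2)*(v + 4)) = v - 2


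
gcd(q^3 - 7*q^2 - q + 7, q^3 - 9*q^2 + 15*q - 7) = q^2 - 8*q + 7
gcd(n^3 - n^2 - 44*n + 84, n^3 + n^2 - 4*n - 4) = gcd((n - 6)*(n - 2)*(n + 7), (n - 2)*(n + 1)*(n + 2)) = n - 2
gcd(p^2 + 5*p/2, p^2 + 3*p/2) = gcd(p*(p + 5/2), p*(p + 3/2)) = p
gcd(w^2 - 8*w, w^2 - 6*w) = w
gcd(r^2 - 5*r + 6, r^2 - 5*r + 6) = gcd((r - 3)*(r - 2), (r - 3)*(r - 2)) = r^2 - 5*r + 6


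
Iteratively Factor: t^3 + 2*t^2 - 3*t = (t + 3)*(t^2 - t) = t*(t + 3)*(t - 1)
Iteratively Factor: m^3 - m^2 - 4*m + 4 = (m - 2)*(m^2 + m - 2) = (m - 2)*(m - 1)*(m + 2)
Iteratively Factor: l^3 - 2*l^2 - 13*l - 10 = (l + 2)*(l^2 - 4*l - 5) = (l - 5)*(l + 2)*(l + 1)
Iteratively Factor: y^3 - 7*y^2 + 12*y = (y)*(y^2 - 7*y + 12) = y*(y - 4)*(y - 3)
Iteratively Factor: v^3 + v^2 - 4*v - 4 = (v - 2)*(v^2 + 3*v + 2) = (v - 2)*(v + 2)*(v + 1)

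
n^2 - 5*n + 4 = (n - 4)*(n - 1)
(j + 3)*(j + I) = j^2 + 3*j + I*j + 3*I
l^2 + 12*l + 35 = (l + 5)*(l + 7)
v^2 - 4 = (v - 2)*(v + 2)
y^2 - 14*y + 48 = (y - 8)*(y - 6)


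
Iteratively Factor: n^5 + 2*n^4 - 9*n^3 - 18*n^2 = (n)*(n^4 + 2*n^3 - 9*n^2 - 18*n) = n*(n + 2)*(n^3 - 9*n) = n*(n - 3)*(n + 2)*(n^2 + 3*n) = n*(n - 3)*(n + 2)*(n + 3)*(n)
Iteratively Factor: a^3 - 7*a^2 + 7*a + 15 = (a - 3)*(a^2 - 4*a - 5) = (a - 3)*(a + 1)*(a - 5)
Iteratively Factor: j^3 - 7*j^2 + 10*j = (j)*(j^2 - 7*j + 10) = j*(j - 5)*(j - 2)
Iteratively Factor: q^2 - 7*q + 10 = (q - 5)*(q - 2)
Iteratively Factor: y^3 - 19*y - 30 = (y + 2)*(y^2 - 2*y - 15) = (y - 5)*(y + 2)*(y + 3)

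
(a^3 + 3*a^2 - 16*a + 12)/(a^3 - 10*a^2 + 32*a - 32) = (a^2 + 5*a - 6)/(a^2 - 8*a + 16)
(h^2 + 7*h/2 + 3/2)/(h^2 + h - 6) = (h + 1/2)/(h - 2)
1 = 1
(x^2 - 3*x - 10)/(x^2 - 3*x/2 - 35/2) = 2*(x + 2)/(2*x + 7)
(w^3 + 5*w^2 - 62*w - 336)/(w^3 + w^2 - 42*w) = (w^2 - 2*w - 48)/(w*(w - 6))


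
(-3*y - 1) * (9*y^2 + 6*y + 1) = -27*y^3 - 27*y^2 - 9*y - 1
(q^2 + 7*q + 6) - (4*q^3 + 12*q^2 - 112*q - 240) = -4*q^3 - 11*q^2 + 119*q + 246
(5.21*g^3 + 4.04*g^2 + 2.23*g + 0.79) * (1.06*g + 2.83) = 5.5226*g^4 + 19.0267*g^3 + 13.797*g^2 + 7.1483*g + 2.2357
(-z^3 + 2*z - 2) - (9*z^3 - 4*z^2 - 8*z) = -10*z^3 + 4*z^2 + 10*z - 2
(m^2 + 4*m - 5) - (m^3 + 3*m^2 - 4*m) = -m^3 - 2*m^2 + 8*m - 5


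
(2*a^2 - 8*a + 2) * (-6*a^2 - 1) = -12*a^4 + 48*a^3 - 14*a^2 + 8*a - 2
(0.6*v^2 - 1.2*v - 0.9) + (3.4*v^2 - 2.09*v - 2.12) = 4.0*v^2 - 3.29*v - 3.02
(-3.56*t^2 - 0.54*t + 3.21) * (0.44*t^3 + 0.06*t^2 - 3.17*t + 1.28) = -1.5664*t^5 - 0.4512*t^4 + 12.6652*t^3 - 2.6524*t^2 - 10.8669*t + 4.1088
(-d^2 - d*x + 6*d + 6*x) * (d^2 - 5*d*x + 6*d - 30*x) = -d^4 + 4*d^3*x + 5*d^2*x^2 + 36*d^2 - 144*d*x - 180*x^2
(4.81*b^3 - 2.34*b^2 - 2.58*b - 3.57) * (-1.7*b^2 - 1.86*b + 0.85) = -8.177*b^5 - 4.9686*b^4 + 12.8269*b^3 + 8.8788*b^2 + 4.4472*b - 3.0345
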